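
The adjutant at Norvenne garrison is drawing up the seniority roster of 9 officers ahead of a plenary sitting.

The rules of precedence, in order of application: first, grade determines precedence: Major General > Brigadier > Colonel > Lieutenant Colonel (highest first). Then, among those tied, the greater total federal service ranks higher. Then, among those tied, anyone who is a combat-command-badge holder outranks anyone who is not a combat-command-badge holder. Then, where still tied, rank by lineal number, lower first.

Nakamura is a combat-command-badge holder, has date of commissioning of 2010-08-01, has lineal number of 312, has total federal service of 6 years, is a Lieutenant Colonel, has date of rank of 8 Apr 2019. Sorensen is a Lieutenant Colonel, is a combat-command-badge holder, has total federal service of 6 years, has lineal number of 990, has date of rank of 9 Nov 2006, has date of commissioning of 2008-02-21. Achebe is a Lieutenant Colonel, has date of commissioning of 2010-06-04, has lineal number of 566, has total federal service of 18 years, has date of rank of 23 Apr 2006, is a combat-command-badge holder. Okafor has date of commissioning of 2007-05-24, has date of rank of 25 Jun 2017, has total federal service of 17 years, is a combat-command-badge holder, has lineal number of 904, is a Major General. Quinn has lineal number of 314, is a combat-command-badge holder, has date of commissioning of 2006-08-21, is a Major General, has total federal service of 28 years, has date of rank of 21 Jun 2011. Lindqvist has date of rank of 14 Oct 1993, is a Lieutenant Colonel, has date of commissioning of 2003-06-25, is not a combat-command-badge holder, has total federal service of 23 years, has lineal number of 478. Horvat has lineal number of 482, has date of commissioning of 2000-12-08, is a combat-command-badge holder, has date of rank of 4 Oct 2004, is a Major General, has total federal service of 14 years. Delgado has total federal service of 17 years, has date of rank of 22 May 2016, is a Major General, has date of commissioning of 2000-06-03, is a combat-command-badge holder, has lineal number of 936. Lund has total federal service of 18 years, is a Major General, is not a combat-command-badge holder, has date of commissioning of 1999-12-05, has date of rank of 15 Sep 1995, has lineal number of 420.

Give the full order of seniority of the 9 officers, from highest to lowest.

Quinn, Lund, Okafor, Delgado, Horvat, Lindqvist, Achebe, Nakamura, Sorensen

By grade: Quinn, Lund, Okafor, Delgado and Horvat (Major General); then Lindqvist, Achebe, Nakamura and Sorensen (Lieutenant Colonel).
Among Quinn, Lund, Okafor, Delgado and Horvat, by total federal service (higher first): Quinn (28 years) before Lund (18 years) before Okafor and Delgado (17 years) before Horvat (14 years).
Okafor and Delgado are each a combat-command-badge holder, so the next rule applies.
Among Okafor and Delgado, by lineal number (lower first): Okafor (904) before Delgado (936).
Among Lindqvist, Achebe, Nakamura and Sorensen, by total federal service (higher first): Lindqvist (23 years) before Achebe (18 years) before Nakamura and Sorensen (6 years).
Nakamura and Sorensen are each a combat-command-badge holder, so the next rule applies.
Among Nakamura and Sorensen, by lineal number (lower first): Nakamura (312) before Sorensen (990).
Full order: Quinn, Lund, Okafor, Delgado, Horvat, Lindqvist, Achebe, Nakamura, Sorensen.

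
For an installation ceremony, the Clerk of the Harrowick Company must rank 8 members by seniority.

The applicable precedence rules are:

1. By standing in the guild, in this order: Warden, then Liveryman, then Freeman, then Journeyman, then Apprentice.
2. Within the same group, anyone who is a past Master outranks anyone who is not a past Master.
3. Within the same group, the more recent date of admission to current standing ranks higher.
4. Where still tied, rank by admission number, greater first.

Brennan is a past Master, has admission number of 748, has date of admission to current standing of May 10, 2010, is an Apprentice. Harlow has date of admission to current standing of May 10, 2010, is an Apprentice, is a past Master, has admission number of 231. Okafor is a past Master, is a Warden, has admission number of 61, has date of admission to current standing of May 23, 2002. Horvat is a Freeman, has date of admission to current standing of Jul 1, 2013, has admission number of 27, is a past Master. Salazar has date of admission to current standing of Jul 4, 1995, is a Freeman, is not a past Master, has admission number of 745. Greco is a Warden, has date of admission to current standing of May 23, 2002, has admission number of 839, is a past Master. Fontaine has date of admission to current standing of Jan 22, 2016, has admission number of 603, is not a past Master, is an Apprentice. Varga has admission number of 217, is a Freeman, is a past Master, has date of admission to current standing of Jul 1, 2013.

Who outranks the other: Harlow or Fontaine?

By standing in the guild: Greco and Okafor (Warden); then Varga, Horvat and Salazar (Freeman); then Brennan, Harlow and Fontaine (Apprentice).
Greco and Okafor are each a past Master, so the next rule applies.
Greco and Okafor both have date of admission to current standing May 23, 2002, so the next rule applies.
Among Greco and Okafor, by admission number (higher first): Greco (839) before Okafor (61).
Among Varga, Horvat and Salazar, a past Master before not a past Master: Varga and Horvat (a past Master) before Salazar (not a past Master).
Varga and Horvat both have date of admission to current standing Jul 1, 2013, so the next rule applies.
Among Varga and Horvat, by admission number (higher first): Varga (217) before Horvat (27).
Among Brennan, Harlow and Fontaine, a past Master before not a past Master: Brennan and Harlow (a past Master) before Fontaine (not a past Master).
Brennan and Harlow both have date of admission to current standing May 10, 2010, so the next rule applies.
Among Brennan and Harlow, by admission number (higher first): Brennan (748) before Harlow (231).
So Harlow takes precedence.

Harlow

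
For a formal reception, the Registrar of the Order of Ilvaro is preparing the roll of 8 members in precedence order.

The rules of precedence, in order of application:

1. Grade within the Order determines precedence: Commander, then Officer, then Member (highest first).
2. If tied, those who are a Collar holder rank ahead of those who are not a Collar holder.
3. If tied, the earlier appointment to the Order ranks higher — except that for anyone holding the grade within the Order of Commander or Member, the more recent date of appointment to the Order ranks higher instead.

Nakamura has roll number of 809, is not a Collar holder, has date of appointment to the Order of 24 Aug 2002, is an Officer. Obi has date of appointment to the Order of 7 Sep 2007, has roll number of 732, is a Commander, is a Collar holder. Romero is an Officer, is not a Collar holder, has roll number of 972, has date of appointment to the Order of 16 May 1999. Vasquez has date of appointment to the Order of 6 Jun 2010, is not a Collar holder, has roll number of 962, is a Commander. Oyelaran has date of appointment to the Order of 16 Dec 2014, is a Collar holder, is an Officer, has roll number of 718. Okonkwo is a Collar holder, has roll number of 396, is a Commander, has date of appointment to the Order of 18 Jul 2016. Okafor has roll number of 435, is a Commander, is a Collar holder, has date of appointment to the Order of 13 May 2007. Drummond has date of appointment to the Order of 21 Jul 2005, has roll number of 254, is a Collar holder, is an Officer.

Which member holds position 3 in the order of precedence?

By grade within the Order: Okonkwo, Obi, Okafor and Vasquez (Commander); then Drummond, Oyelaran, Romero and Nakamura (Officer).
Among Okonkwo, Obi, Okafor and Vasquez, a Collar holder before not a Collar holder: Okonkwo, Obi and Okafor (a Collar holder) before Vasquez (not a Collar holder).
Among Okonkwo, Obi and Okafor, by date of appointment to the Order (later first) (reversed rule for this group): Okonkwo (18 Jul 2016) before Obi (7 Sep 2007) before Okafor (13 May 2007).
Among Drummond, Oyelaran, Romero and Nakamura, a Collar holder before not a Collar holder: Drummond and Oyelaran (a Collar holder) before Romero and Nakamura (not a Collar holder).
Among Drummond and Oyelaran, by date of appointment to the Order (earlier first): Drummond (21 Jul 2005) before Oyelaran (16 Dec 2014).
Among Romero and Nakamura, by date of appointment to the Order (earlier first): Romero (16 May 1999) before Nakamura (24 Aug 2002).
Order: Okonkwo, Obi, Okafor, Vasquez, Drummond, Oyelaran, Romero, Nakamura.

Okafor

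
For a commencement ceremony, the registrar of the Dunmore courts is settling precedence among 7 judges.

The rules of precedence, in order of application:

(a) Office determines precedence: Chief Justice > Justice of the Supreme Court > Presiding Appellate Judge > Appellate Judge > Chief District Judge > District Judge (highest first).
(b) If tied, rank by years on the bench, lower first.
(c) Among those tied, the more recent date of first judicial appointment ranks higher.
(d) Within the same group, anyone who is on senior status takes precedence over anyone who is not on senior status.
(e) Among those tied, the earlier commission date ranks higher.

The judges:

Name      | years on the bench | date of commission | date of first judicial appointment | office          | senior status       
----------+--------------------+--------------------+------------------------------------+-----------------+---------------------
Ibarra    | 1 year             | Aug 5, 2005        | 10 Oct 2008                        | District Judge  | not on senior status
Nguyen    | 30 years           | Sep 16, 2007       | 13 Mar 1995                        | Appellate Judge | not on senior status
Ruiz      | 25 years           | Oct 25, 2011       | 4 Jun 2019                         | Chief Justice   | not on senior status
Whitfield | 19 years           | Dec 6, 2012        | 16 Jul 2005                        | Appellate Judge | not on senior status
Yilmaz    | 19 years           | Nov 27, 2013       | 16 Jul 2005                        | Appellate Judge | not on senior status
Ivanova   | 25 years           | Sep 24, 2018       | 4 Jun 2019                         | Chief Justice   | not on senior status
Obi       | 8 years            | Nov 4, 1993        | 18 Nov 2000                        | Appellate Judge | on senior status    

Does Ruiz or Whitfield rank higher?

Ruiz

By office: Ruiz and Ivanova (Chief Justice); then Obi, Whitfield, Yilmaz and Nguyen (Appellate Judge); then Ibarra (District Judge).
Ruiz and Ivanova both have years on the bench 25 years, so the next rule applies.
Ruiz and Ivanova both have date of first judicial appointment 4 Jun 2019, so the next rule applies.
Ruiz and Ivanova are each not on senior status, so the next rule applies.
Among Ruiz and Ivanova, by date of commission (earlier first): Ruiz (Oct 25, 2011) before Ivanova (Sep 24, 2018).
Among Obi, Whitfield, Yilmaz and Nguyen, by years on the bench (lower first): Obi (8 years) before Whitfield and Yilmaz (19 years) before Nguyen (30 years).
Whitfield and Yilmaz both have date of first judicial appointment 16 Jul 2005, so the next rule applies.
Whitfield and Yilmaz are each not on senior status, so the next rule applies.
Among Whitfield and Yilmaz, by date of commission (earlier first): Whitfield (Dec 6, 2012) before Yilmaz (Nov 27, 2013).
So Ruiz takes precedence.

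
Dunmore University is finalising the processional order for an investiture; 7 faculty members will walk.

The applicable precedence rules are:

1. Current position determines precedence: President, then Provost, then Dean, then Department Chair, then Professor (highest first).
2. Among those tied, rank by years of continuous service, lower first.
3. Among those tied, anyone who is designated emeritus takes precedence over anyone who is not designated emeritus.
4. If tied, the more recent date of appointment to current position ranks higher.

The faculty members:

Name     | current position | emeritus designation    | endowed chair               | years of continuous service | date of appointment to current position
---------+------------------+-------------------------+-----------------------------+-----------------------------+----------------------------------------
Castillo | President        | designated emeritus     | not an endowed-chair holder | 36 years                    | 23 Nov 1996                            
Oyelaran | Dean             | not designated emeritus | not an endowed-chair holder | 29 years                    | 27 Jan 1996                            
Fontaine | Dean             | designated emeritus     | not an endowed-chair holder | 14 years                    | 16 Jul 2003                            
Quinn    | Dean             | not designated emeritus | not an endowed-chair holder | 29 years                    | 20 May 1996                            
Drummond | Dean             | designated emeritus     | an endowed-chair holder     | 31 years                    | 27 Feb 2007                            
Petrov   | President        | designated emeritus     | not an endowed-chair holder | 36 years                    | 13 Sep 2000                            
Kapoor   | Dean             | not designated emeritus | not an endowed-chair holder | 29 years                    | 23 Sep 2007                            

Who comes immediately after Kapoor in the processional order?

By current position: Petrov and Castillo (President); then Fontaine, Kapoor, Quinn, Oyelaran and Drummond (Dean).
Petrov and Castillo both have years of continuous service 36 years, so the next rule applies.
Petrov and Castillo are each designated emeritus, so the next rule applies.
Among Petrov and Castillo, by date of appointment to current position (later first): Petrov (13 Sep 2000) before Castillo (23 Nov 1996).
Among Fontaine, Kapoor, Quinn, Oyelaran and Drummond, by years of continuous service (lower first): Fontaine (14 years) before Kapoor, Quinn and Oyelaran (29 years) before Drummond (31 years).
Kapoor, Quinn and Oyelaran are each not designated emeritus, so the next rule applies.
Among Kapoor, Quinn and Oyelaran, by date of appointment to current position (later first): Kapoor (23 Sep 2007) before Quinn (20 May 1996) before Oyelaran (27 Jan 1996).
Order: Petrov, Castillo, Fontaine, Kapoor, Quinn, Oyelaran, Drummond.

Quinn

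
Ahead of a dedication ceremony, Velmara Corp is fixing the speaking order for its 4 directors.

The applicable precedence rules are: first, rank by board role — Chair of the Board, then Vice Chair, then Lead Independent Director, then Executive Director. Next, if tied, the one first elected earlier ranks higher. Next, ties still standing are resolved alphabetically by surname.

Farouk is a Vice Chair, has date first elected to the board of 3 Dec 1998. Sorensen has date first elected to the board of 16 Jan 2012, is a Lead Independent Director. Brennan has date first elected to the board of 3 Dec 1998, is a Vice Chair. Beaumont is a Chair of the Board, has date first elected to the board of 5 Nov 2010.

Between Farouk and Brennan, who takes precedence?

Brennan

By board role: Beaumont (Chair of the Board); then Brennan and Farouk (Vice Chair); then Sorensen (Lead Independent Director).
Brennan and Farouk both have date first elected to the board 3 Dec 1998, so the next rule applies.
Among Brennan and Farouk, alphabetically by surname: Brennan before Farouk.
So Brennan takes precedence.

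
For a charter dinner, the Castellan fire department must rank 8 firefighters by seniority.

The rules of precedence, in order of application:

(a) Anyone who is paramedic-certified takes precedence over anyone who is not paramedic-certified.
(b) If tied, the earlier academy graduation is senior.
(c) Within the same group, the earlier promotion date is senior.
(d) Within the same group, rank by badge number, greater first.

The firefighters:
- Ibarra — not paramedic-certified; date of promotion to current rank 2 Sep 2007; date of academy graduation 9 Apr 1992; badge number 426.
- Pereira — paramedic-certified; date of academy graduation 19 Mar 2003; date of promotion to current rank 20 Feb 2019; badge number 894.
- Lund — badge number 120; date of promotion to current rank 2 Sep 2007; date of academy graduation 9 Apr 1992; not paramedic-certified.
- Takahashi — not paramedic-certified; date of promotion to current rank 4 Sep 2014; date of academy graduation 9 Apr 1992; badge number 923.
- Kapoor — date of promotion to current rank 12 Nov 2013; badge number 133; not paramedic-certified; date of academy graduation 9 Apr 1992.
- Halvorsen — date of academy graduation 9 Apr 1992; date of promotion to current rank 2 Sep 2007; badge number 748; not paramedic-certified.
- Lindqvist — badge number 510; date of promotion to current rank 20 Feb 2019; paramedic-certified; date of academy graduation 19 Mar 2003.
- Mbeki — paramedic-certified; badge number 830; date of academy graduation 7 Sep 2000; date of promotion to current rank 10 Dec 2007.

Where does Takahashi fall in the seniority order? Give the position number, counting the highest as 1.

8

By the first rule: Mbeki, Pereira and Lindqvist (each paramedic-certified); then Halvorsen, Ibarra, Lund, Kapoor and Takahashi (each not paramedic-certified).
Among Mbeki, Pereira and Lindqvist, by date of academy graduation (earlier first): Mbeki (7 Sep 2000) before Pereira and Lindqvist (19 Mar 2003).
Pereira and Lindqvist both have date of promotion to current rank 20 Feb 2019, so the next rule applies.
Among Pereira and Lindqvist, by badge number (higher first): Pereira (894) before Lindqvist (510).
Halvorsen, Ibarra, Lund, Kapoor and Takahashi all have date of academy graduation 9 Apr 1992, so the next rule applies.
Among Halvorsen, Ibarra, Lund, Kapoor and Takahashi, by date of promotion to current rank (earlier first): Halvorsen, Ibarra and Lund (2 Sep 2007) before Kapoor (12 Nov 2013) before Takahashi (4 Sep 2014).
Among Halvorsen, Ibarra and Lund, by badge number (higher first): Halvorsen (748) before Ibarra (426) before Lund (120).
Order: Mbeki, Pereira, Lindqvist, Halvorsen, Ibarra, Lund, Kapoor, Takahashi. So position 8.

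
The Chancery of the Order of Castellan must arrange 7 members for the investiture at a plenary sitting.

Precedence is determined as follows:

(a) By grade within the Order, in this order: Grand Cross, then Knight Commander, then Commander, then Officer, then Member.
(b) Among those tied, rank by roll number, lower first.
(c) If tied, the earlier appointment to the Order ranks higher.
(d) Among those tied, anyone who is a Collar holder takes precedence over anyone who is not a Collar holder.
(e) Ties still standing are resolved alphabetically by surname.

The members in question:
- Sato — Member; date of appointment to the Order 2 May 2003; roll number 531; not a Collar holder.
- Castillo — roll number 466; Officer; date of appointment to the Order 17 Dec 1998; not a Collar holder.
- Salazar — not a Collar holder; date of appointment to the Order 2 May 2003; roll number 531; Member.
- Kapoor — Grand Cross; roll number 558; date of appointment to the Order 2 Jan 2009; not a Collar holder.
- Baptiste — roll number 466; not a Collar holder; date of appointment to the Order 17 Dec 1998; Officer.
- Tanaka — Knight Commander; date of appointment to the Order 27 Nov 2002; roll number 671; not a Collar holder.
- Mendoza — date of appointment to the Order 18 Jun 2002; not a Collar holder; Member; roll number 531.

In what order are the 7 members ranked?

Kapoor, Tanaka, Baptiste, Castillo, Mendoza, Salazar, Sato

By grade within the Order: Kapoor (Grand Cross); then Tanaka (Knight Commander); then Baptiste and Castillo (Officer); then Mendoza, Salazar and Sato (Member).
Baptiste and Castillo both have roll number 466, so the next rule applies.
Baptiste and Castillo both have date of appointment to the Order 17 Dec 1998, so the next rule applies.
Baptiste and Castillo are each not a Collar holder, so the next rule applies.
Among Baptiste and Castillo, alphabetically by surname: Baptiste before Castillo.
Mendoza, Salazar and Sato all have roll number 531, so the next rule applies.
Among Mendoza, Salazar and Sato, by date of appointment to the Order (earlier first): Mendoza (18 Jun 2002) before Salazar and Sato (2 May 2003).
Salazar and Sato are each not a Collar holder, so the next rule applies.
Among Salazar and Sato, alphabetically by surname: Salazar before Sato.
Full order: Kapoor, Tanaka, Baptiste, Castillo, Mendoza, Salazar, Sato.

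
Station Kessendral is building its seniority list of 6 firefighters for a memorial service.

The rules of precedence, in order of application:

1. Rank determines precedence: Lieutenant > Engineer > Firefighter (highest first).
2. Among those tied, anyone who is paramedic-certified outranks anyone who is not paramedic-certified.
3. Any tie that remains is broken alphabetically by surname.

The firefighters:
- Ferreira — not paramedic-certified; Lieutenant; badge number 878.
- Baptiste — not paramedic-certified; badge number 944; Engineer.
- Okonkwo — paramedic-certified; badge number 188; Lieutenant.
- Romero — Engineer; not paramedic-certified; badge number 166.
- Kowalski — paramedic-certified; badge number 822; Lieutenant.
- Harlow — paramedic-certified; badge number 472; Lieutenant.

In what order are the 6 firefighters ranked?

By rank: Harlow, Kowalski, Okonkwo and Ferreira (Lieutenant); then Baptiste and Romero (Engineer).
Among Harlow, Kowalski, Okonkwo and Ferreira, paramedic-certified before not paramedic-certified: Harlow, Kowalski and Okonkwo (paramedic-certified) before Ferreira (not paramedic-certified).
Among Harlow, Kowalski and Okonkwo, alphabetically by surname: Harlow before Kowalski before Okonkwo.
Baptiste and Romero are each not paramedic-certified, so the next rule applies.
Among Baptiste and Romero, alphabetically by surname: Baptiste before Romero.
Full order: Harlow, Kowalski, Okonkwo, Ferreira, Baptiste, Romero.

Harlow, Kowalski, Okonkwo, Ferreira, Baptiste, Romero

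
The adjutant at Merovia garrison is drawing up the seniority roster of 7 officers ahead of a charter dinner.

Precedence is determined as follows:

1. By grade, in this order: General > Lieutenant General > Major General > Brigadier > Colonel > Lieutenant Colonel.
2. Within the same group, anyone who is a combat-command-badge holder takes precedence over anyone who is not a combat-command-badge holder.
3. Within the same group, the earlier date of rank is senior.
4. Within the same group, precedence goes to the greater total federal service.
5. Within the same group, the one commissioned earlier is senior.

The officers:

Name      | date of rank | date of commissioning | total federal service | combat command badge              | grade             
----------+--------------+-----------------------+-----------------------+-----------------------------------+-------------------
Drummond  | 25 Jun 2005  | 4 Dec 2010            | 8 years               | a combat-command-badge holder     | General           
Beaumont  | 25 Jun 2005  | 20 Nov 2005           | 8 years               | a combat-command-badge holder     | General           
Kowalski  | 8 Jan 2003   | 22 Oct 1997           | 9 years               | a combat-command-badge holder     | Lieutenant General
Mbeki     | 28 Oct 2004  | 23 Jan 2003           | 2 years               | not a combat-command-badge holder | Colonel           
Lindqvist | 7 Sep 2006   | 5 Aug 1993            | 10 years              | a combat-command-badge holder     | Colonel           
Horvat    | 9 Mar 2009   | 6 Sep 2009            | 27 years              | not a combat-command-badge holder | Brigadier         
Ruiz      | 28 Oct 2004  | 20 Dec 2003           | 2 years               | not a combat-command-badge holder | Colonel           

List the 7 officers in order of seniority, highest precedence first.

Beaumont, Drummond, Kowalski, Horvat, Lindqvist, Mbeki, Ruiz

By grade: Beaumont and Drummond (General); then Kowalski (Lieutenant General); then Horvat (Brigadier); then Lindqvist, Mbeki and Ruiz (Colonel).
Beaumont and Drummond are each a combat-command-badge holder, so the next rule applies.
Beaumont and Drummond both have date of rank 25 Jun 2005, so the next rule applies.
Beaumont and Drummond both have total federal service 8 years, so the next rule applies.
Among Beaumont and Drummond, by date of commissioning (earlier first): Beaumont (20 Nov 2005) before Drummond (4 Dec 2010).
Among Lindqvist, Mbeki and Ruiz, a combat-command-badge holder before not a combat-command-badge holder: Lindqvist (a combat-command-badge holder) before Mbeki and Ruiz (not a combat-command-badge holder).
Mbeki and Ruiz both have date of rank 28 Oct 2004, so the next rule applies.
Mbeki and Ruiz both have total federal service 2 years, so the next rule applies.
Among Mbeki and Ruiz, by date of commissioning (earlier first): Mbeki (23 Jan 2003) before Ruiz (20 Dec 2003).
Full order: Beaumont, Drummond, Kowalski, Horvat, Lindqvist, Mbeki, Ruiz.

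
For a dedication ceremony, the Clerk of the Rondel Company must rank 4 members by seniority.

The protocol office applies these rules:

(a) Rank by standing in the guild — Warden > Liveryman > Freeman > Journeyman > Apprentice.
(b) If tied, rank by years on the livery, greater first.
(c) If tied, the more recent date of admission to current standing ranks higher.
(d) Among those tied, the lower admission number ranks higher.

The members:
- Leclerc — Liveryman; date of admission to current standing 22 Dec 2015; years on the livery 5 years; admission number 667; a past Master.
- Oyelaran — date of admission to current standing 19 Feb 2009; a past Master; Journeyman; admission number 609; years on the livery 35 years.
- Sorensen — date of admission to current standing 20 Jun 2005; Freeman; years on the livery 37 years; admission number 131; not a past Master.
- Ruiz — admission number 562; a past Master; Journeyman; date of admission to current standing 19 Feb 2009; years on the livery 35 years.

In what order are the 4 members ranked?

Leclerc, Sorensen, Ruiz, Oyelaran

By standing in the guild: Leclerc (Liveryman); then Sorensen (Freeman); then Ruiz and Oyelaran (Journeyman).
Ruiz and Oyelaran both have years on the livery 35 years, so the next rule applies.
Ruiz and Oyelaran both have date of admission to current standing 19 Feb 2009, so the next rule applies.
Among Ruiz and Oyelaran, by admission number (lower first): Ruiz (562) before Oyelaran (609).
Full order: Leclerc, Sorensen, Ruiz, Oyelaran.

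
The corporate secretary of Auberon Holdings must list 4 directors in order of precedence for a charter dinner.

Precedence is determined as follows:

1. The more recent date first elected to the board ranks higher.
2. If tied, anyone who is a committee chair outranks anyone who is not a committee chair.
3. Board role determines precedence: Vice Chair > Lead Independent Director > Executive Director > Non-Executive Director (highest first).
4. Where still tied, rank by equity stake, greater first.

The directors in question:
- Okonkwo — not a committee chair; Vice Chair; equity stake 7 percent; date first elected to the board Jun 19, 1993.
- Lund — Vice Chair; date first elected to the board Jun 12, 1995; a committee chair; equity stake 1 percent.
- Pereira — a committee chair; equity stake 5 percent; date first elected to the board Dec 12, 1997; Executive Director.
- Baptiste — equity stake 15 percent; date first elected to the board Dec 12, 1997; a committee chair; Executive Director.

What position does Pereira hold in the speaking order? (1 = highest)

2

By date first elected to the board (later first): Baptiste and Pereira (both Dec 12, 1997); then Lund (Jun 12, 1995); then Okonkwo (Jun 19, 1993).
Baptiste and Pereira are each a committee chair, so the next rule applies.
Baptiste and Pereira are each Executive Director, so the next rule applies.
Among Baptiste and Pereira, by equity stake (higher first): Baptiste (15 percent) before Pereira (5 percent).
Order: Baptiste, Pereira, Lund, Okonkwo. So position 2.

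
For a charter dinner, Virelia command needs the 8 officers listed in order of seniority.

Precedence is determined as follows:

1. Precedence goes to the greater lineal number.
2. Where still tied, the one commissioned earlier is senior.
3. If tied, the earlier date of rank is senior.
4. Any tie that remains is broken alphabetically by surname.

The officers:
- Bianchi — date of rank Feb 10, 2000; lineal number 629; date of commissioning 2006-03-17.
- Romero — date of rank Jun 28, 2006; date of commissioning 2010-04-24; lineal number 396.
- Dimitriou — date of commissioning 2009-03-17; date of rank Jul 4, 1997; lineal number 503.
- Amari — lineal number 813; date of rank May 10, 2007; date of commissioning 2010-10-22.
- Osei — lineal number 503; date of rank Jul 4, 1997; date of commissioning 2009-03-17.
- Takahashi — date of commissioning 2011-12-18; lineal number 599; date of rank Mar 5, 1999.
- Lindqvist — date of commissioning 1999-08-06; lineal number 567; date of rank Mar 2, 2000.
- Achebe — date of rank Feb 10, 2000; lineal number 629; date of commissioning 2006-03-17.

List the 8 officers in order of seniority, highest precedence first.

By lineal number (higher first): Amari (813); then Achebe and Bianchi (both 629); then Takahashi (599); then Lindqvist (567); then Dimitriou and Osei (both 503); then Romero (396).
Achebe and Bianchi both have date of commissioning 2006-03-17, so the next rule applies.
Achebe and Bianchi both have date of rank Feb 10, 2000, so the next rule applies.
Among Achebe and Bianchi, alphabetically by surname: Achebe before Bianchi.
Dimitriou and Osei both have date of commissioning 2009-03-17, so the next rule applies.
Dimitriou and Osei both have date of rank Jul 4, 1997, so the next rule applies.
Among Dimitriou and Osei, alphabetically by surname: Dimitriou before Osei.
Full order: Amari, Achebe, Bianchi, Takahashi, Lindqvist, Dimitriou, Osei, Romero.

Amari, Achebe, Bianchi, Takahashi, Lindqvist, Dimitriou, Osei, Romero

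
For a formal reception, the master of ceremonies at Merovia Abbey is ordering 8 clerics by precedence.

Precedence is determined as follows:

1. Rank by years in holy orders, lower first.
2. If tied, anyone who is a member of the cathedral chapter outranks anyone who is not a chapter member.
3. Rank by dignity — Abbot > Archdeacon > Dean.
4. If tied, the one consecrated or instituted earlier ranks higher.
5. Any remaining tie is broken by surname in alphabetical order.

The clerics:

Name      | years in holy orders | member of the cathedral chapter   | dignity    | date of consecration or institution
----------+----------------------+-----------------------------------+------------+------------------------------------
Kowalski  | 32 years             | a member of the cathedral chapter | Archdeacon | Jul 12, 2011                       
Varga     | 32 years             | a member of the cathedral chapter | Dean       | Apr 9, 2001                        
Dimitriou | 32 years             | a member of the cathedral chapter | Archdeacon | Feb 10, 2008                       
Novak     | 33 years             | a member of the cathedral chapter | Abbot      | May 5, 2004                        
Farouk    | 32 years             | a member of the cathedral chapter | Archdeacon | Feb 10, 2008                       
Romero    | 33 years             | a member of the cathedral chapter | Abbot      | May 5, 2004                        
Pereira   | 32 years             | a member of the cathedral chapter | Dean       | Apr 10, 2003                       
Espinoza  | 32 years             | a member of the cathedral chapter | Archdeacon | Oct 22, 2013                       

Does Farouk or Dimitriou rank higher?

Dimitriou

By years in holy orders (lower first): Dimitriou, Farouk, Kowalski, Espinoza, Varga and Pereira (each 32 years); then Novak and Romero (both 33 years).
Dimitriou, Farouk, Kowalski, Espinoza, Varga and Pereira are each a member of the cathedral chapter, so the next rule applies.
Among Dimitriou, Farouk, Kowalski, Espinoza, Varga and Pereira, by dignity: Dimitriou, Farouk, Kowalski and Espinoza (Archdeacon) before Varga and Pereira (Dean).
Among Dimitriou, Farouk, Kowalski and Espinoza, by date of consecration or institution (earlier first): Dimitriou and Farouk (Feb 10, 2008) before Kowalski (Jul 12, 2011) before Espinoza (Oct 22, 2013).
Among Dimitriou and Farouk, alphabetically by surname: Dimitriou before Farouk.
Among Varga and Pereira, by date of consecration or institution (earlier first): Varga (Apr 9, 2001) before Pereira (Apr 10, 2003).
Novak and Romero are each a member of the cathedral chapter, so the next rule applies.
Novak and Romero are each Abbot, so the next rule applies.
Novak and Romero both have date of consecration or institution May 5, 2004, so the next rule applies.
Among Novak and Romero, alphabetically by surname: Novak before Romero.
So Dimitriou takes precedence.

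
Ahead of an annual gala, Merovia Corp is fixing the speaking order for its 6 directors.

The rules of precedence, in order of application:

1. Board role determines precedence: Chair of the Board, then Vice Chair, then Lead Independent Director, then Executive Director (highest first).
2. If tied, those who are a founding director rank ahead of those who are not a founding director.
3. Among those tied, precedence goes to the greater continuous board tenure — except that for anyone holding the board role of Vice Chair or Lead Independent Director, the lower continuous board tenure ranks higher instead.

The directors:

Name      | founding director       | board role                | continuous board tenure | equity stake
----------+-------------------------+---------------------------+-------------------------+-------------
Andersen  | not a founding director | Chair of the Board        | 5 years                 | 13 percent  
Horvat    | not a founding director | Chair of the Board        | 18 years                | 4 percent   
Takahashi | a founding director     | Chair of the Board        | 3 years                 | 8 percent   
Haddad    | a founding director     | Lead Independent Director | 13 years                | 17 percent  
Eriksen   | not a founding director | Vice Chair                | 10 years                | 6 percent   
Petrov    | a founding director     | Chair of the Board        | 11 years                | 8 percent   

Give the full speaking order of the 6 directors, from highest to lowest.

By board role: Petrov, Takahashi, Horvat and Andersen (Chair of the Board); then Eriksen (Vice Chair); then Haddad (Lead Independent Director).
Among Petrov, Takahashi, Horvat and Andersen, a founding director before not a founding director: Petrov and Takahashi (a founding director) before Horvat and Andersen (not a founding director).
Among Petrov and Takahashi, by continuous board tenure (higher first): Petrov (11 years) before Takahashi (3 years).
Among Horvat and Andersen, by continuous board tenure (higher first): Horvat (18 years) before Andersen (5 years).
Full order: Petrov, Takahashi, Horvat, Andersen, Eriksen, Haddad.

Petrov, Takahashi, Horvat, Andersen, Eriksen, Haddad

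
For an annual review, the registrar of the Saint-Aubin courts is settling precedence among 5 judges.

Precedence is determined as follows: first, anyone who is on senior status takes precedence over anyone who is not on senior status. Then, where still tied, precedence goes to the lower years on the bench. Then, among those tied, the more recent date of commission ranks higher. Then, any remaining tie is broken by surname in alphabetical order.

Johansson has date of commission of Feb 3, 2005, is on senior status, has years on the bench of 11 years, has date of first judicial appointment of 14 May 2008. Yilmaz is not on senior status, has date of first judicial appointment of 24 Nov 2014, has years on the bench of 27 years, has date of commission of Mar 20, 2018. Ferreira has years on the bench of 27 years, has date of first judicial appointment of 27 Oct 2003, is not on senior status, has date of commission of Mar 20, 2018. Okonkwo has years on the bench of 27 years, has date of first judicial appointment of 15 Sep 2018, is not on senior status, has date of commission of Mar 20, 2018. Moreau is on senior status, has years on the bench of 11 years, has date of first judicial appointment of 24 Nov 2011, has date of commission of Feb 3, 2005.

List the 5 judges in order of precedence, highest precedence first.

Johansson, Moreau, Ferreira, Okonkwo, Yilmaz

By the first rule: Johansson and Moreau (both on senior status); then Ferreira, Okonkwo and Yilmaz (each not on senior status).
Johansson and Moreau both have years on the bench 11 years, so the next rule applies.
Johansson and Moreau both have date of commission Feb 3, 2005, so the next rule applies.
Among Johansson and Moreau, alphabetically by surname: Johansson before Moreau.
Ferreira, Okonkwo and Yilmaz all have years on the bench 27 years, so the next rule applies.
Ferreira, Okonkwo and Yilmaz all have date of commission Mar 20, 2018, so the next rule applies.
Among Ferreira, Okonkwo and Yilmaz, alphabetically by surname: Ferreira before Okonkwo before Yilmaz.
Full order: Johansson, Moreau, Ferreira, Okonkwo, Yilmaz.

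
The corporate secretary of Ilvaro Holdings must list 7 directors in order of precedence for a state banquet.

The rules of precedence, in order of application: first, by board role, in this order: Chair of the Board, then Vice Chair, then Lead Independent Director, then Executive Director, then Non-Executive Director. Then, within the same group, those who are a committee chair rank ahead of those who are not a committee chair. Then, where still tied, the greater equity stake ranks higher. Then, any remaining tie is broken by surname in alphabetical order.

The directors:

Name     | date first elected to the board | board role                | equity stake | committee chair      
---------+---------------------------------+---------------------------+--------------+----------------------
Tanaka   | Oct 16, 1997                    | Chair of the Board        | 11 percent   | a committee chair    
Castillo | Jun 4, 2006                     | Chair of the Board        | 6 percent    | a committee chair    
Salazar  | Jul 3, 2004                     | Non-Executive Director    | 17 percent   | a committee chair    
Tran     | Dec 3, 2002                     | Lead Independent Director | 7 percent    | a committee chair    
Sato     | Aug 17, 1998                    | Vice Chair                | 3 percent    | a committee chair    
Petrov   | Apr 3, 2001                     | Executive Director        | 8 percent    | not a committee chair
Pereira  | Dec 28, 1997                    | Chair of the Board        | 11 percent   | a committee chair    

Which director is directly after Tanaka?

Castillo

By board role: Pereira, Tanaka and Castillo (Chair of the Board); then Sato (Vice Chair); then Tran (Lead Independent Director); then Petrov (Executive Director); then Salazar (Non-Executive Director).
Pereira, Tanaka and Castillo are each a committee chair, so the next rule applies.
Among Pereira, Tanaka and Castillo, by equity stake (higher first): Pereira and Tanaka (11 percent) before Castillo (6 percent).
Among Pereira and Tanaka, alphabetically by surname: Pereira before Tanaka.
Order: Pereira, Tanaka, Castillo, Sato, Tran, Petrov, Salazar.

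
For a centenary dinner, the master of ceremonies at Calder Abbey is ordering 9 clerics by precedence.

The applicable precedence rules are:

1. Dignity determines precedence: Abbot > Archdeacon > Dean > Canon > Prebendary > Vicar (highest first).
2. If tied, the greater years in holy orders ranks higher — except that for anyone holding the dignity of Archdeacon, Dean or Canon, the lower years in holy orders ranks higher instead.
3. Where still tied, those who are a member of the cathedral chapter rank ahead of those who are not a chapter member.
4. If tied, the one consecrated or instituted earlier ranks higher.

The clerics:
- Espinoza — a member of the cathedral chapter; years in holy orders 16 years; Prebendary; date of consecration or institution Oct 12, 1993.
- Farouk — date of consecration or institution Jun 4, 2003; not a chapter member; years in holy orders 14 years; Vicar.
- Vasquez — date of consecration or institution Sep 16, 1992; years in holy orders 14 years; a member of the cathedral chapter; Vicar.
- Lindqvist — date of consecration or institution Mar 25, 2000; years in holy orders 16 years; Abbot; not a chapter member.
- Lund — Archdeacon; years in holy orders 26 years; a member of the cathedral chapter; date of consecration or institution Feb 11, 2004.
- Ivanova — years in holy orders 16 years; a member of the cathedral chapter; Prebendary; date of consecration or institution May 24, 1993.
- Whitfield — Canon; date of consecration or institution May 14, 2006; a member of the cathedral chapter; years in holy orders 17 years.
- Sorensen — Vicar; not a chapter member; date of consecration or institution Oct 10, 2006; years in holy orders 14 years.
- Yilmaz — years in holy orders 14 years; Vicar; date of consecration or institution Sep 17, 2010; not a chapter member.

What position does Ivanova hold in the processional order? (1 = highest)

4

By dignity: Lindqvist (Abbot); then Lund (Archdeacon); then Whitfield (Canon); then Ivanova and Espinoza (Prebendary); then Vasquez, Farouk, Sorensen and Yilmaz (Vicar).
Ivanova and Espinoza both have years in holy orders 16 years, so the next rule applies.
Ivanova and Espinoza are each a member of the cathedral chapter, so the next rule applies.
Among Ivanova and Espinoza, by date of consecration or institution (earlier first): Ivanova (May 24, 1993) before Espinoza (Oct 12, 1993).
Vasquez, Farouk, Sorensen and Yilmaz all have years in holy orders 14 years, so the next rule applies.
Among Vasquez, Farouk, Sorensen and Yilmaz, a member of the cathedral chapter before not a chapter member: Vasquez (a member of the cathedral chapter) before Farouk, Sorensen and Yilmaz (not a chapter member).
Among Farouk, Sorensen and Yilmaz, by date of consecration or institution (earlier first): Farouk (Jun 4, 2003) before Sorensen (Oct 10, 2006) before Yilmaz (Sep 17, 2010).
Order: Lindqvist, Lund, Whitfield, Ivanova, Espinoza, Vasquez, Farouk, Sorensen, Yilmaz. So position 4.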